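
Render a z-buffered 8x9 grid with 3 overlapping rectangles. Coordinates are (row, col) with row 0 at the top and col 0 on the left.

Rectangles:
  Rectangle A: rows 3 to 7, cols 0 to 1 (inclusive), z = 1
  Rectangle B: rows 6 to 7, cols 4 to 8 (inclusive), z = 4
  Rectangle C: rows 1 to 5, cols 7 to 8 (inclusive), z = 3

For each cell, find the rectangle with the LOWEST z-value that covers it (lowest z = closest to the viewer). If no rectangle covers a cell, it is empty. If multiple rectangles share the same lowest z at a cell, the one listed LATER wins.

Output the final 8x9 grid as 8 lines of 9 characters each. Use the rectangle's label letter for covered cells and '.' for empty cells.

.........
.......CC
.......CC
AA.....CC
AA.....CC
AA.....CC
AA..BBBBB
AA..BBBBB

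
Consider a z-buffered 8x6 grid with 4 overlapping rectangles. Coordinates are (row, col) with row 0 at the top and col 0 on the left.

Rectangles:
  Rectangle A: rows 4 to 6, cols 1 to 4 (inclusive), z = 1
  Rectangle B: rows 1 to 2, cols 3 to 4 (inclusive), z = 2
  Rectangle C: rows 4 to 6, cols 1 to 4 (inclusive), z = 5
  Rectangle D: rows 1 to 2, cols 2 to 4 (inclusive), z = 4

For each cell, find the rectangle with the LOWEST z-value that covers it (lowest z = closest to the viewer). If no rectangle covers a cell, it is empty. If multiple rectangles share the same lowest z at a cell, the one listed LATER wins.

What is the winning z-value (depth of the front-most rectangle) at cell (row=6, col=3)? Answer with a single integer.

Answer: 1

Derivation:
Check cell (6,3):
  A: rows 4-6 cols 1-4 z=1 -> covers; best now A (z=1)
  B: rows 1-2 cols 3-4 -> outside (row miss)
  C: rows 4-6 cols 1-4 z=5 -> covers; best now A (z=1)
  D: rows 1-2 cols 2-4 -> outside (row miss)
Winner: A at z=1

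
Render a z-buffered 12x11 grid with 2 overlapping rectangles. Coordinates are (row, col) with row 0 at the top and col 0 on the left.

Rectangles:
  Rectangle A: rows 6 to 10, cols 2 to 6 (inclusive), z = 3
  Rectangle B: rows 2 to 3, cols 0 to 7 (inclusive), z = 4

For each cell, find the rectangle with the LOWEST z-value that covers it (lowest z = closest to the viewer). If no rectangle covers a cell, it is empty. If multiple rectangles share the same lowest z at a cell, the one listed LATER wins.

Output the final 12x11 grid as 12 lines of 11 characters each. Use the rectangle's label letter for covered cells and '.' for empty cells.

...........
...........
BBBBBBBB...
BBBBBBBB...
...........
...........
..AAAAA....
..AAAAA....
..AAAAA....
..AAAAA....
..AAAAA....
...........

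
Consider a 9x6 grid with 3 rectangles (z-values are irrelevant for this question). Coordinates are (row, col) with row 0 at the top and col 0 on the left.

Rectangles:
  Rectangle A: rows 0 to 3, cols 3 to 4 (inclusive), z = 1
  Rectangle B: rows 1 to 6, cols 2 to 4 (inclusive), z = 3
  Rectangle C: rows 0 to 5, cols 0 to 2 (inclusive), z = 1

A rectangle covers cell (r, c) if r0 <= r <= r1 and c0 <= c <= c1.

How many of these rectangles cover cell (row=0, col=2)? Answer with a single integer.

Check cell (0,2):
  A: rows 0-3 cols 3-4 -> outside (col miss)
  B: rows 1-6 cols 2-4 -> outside (row miss)
  C: rows 0-5 cols 0-2 -> covers
Count covering = 1

Answer: 1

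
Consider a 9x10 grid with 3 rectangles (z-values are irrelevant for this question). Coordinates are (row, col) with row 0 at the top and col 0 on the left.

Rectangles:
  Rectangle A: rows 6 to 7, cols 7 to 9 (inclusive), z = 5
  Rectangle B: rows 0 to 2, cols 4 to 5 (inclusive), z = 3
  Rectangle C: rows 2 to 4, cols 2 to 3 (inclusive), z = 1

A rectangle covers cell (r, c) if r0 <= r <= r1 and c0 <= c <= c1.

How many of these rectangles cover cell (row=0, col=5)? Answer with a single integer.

Check cell (0,5):
  A: rows 6-7 cols 7-9 -> outside (row miss)
  B: rows 0-2 cols 4-5 -> covers
  C: rows 2-4 cols 2-3 -> outside (row miss)
Count covering = 1

Answer: 1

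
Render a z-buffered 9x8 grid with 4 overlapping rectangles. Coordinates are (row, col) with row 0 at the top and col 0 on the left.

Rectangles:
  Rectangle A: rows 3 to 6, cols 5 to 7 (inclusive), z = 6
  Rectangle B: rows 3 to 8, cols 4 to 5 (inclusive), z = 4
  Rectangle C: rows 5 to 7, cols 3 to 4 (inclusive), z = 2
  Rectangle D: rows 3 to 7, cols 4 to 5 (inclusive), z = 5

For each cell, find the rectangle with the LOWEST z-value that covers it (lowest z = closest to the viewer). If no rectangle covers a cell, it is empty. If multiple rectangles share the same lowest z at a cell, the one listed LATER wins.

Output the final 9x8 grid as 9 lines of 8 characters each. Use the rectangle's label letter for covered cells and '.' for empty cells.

........
........
........
....BBAA
....BBAA
...CCBAA
...CCBAA
...CCB..
....BB..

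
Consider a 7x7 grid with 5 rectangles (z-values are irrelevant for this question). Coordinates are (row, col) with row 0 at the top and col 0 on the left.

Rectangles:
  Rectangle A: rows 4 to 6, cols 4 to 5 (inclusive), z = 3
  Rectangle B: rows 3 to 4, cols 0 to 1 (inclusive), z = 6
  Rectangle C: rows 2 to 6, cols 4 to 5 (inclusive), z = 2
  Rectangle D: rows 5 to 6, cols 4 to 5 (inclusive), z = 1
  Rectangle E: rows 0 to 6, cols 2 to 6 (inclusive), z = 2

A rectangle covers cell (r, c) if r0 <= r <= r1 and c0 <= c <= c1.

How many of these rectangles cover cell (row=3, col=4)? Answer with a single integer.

Answer: 2

Derivation:
Check cell (3,4):
  A: rows 4-6 cols 4-5 -> outside (row miss)
  B: rows 3-4 cols 0-1 -> outside (col miss)
  C: rows 2-6 cols 4-5 -> covers
  D: rows 5-6 cols 4-5 -> outside (row miss)
  E: rows 0-6 cols 2-6 -> covers
Count covering = 2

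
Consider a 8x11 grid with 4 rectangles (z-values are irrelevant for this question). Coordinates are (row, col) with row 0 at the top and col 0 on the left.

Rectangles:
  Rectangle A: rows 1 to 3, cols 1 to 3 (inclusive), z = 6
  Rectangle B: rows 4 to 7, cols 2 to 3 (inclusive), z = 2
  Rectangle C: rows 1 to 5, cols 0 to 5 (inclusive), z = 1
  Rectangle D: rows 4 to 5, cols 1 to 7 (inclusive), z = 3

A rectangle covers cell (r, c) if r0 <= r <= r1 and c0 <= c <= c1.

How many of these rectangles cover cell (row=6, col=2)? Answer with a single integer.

Check cell (6,2):
  A: rows 1-3 cols 1-3 -> outside (row miss)
  B: rows 4-7 cols 2-3 -> covers
  C: rows 1-5 cols 0-5 -> outside (row miss)
  D: rows 4-5 cols 1-7 -> outside (row miss)
Count covering = 1

Answer: 1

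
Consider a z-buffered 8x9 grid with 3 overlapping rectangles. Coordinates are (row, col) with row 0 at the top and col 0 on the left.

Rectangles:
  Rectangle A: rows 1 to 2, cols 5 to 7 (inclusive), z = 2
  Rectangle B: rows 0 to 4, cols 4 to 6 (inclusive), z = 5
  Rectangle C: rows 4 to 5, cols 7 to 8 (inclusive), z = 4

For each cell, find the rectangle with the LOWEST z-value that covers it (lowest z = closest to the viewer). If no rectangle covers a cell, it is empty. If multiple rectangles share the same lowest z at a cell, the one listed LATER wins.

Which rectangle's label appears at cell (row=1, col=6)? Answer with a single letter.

Check cell (1,6):
  A: rows 1-2 cols 5-7 z=2 -> covers; best now A (z=2)
  B: rows 0-4 cols 4-6 z=5 -> covers; best now A (z=2)
  C: rows 4-5 cols 7-8 -> outside (row miss)
Winner: A at z=2

Answer: A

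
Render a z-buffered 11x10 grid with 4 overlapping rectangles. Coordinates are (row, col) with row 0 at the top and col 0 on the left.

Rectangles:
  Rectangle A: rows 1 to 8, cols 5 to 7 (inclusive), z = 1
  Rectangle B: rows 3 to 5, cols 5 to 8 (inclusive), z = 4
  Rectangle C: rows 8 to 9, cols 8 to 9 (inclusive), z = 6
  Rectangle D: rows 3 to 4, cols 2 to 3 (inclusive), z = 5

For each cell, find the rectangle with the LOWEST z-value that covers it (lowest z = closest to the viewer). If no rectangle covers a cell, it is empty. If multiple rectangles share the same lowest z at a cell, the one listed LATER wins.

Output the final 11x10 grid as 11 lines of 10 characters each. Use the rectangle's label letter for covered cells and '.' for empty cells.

..........
.....AAA..
.....AAA..
..DD.AAAB.
..DD.AAAB.
.....AAAB.
.....AAA..
.....AAA..
.....AAACC
........CC
..........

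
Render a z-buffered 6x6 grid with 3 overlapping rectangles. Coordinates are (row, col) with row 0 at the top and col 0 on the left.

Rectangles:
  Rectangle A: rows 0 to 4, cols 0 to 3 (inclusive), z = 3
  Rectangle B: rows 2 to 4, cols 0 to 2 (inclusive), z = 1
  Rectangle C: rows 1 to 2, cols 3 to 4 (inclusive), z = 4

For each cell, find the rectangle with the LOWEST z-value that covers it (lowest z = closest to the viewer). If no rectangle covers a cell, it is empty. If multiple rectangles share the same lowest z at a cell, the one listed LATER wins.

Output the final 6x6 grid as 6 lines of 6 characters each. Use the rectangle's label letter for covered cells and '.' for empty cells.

AAAA..
AAAAC.
BBBAC.
BBBA..
BBBA..
......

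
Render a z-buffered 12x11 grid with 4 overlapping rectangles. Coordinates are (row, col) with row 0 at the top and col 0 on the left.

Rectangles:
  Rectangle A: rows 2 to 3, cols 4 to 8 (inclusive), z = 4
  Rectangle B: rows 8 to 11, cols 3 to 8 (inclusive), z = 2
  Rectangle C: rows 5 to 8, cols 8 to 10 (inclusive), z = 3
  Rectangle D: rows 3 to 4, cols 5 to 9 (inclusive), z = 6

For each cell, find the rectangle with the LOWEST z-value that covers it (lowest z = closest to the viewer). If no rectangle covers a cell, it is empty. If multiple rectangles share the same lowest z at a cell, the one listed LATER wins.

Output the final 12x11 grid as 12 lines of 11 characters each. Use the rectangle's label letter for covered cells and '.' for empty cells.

...........
...........
....AAAAA..
....AAAAAD.
.....DDDDD.
........CCC
........CCC
........CCC
...BBBBBBCC
...BBBBBB..
...BBBBBB..
...BBBBBB..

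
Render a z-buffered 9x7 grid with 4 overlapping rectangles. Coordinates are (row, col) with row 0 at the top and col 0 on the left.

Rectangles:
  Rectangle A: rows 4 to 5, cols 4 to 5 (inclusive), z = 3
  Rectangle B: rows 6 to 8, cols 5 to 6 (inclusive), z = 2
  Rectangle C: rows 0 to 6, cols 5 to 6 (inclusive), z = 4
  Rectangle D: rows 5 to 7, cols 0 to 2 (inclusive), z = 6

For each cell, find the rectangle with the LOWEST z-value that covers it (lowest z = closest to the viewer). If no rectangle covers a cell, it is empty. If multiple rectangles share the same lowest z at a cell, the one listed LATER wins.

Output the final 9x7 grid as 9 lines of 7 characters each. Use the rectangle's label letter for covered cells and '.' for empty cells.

.....CC
.....CC
.....CC
.....CC
....AAC
DDD.AAC
DDD..BB
DDD..BB
.....BB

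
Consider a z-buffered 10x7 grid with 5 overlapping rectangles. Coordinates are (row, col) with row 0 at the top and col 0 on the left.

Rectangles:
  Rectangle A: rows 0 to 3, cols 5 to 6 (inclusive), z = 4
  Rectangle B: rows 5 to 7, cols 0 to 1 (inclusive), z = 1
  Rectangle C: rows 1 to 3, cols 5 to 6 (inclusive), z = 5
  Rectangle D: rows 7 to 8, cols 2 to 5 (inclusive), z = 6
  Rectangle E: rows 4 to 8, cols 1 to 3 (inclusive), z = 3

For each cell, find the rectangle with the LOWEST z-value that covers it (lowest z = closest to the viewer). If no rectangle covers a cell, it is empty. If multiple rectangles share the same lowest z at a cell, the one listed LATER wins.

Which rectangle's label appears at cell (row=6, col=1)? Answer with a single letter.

Answer: B

Derivation:
Check cell (6,1):
  A: rows 0-3 cols 5-6 -> outside (row miss)
  B: rows 5-7 cols 0-1 z=1 -> covers; best now B (z=1)
  C: rows 1-3 cols 5-6 -> outside (row miss)
  D: rows 7-8 cols 2-5 -> outside (row miss)
  E: rows 4-8 cols 1-3 z=3 -> covers; best now B (z=1)
Winner: B at z=1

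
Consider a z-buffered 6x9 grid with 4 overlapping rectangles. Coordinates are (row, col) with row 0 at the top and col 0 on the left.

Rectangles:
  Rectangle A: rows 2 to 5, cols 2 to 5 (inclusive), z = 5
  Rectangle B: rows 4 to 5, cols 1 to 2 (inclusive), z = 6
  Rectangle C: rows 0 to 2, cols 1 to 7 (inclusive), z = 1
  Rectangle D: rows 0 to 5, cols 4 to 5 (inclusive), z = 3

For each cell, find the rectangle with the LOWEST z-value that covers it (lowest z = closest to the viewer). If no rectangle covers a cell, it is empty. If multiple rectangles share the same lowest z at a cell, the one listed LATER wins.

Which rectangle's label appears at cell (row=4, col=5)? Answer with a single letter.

Check cell (4,5):
  A: rows 2-5 cols 2-5 z=5 -> covers; best now A (z=5)
  B: rows 4-5 cols 1-2 -> outside (col miss)
  C: rows 0-2 cols 1-7 -> outside (row miss)
  D: rows 0-5 cols 4-5 z=3 -> covers; best now D (z=3)
Winner: D at z=3

Answer: D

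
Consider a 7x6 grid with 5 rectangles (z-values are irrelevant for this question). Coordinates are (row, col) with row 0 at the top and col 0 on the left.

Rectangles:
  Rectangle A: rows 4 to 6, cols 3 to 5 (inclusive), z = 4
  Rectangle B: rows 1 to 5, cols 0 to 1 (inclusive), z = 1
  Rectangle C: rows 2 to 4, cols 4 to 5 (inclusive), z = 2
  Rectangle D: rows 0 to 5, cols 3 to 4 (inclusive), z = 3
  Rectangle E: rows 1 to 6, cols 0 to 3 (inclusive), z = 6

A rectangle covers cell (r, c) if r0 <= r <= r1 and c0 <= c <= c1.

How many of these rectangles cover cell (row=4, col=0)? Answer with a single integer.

Answer: 2

Derivation:
Check cell (4,0):
  A: rows 4-6 cols 3-5 -> outside (col miss)
  B: rows 1-5 cols 0-1 -> covers
  C: rows 2-4 cols 4-5 -> outside (col miss)
  D: rows 0-5 cols 3-4 -> outside (col miss)
  E: rows 1-6 cols 0-3 -> covers
Count covering = 2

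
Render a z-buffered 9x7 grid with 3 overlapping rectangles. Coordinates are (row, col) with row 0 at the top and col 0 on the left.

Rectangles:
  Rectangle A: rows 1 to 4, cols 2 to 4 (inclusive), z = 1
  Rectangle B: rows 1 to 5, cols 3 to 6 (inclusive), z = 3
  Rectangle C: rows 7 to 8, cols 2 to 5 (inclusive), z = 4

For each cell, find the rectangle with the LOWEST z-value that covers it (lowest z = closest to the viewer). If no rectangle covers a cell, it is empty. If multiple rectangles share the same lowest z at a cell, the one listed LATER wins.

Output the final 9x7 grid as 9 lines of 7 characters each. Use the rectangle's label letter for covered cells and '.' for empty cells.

.......
..AAABB
..AAABB
..AAABB
..AAABB
...BBBB
.......
..CCCC.
..CCCC.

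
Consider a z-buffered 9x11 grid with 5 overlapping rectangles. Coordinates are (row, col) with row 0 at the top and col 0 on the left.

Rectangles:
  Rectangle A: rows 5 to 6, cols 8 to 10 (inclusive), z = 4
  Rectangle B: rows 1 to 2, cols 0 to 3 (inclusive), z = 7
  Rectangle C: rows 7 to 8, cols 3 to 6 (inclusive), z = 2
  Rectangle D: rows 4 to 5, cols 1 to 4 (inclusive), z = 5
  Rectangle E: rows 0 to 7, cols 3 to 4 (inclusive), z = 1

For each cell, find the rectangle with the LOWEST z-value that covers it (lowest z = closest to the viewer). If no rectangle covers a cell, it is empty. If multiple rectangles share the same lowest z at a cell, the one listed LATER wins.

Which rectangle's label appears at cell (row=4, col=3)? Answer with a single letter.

Check cell (4,3):
  A: rows 5-6 cols 8-10 -> outside (row miss)
  B: rows 1-2 cols 0-3 -> outside (row miss)
  C: rows 7-8 cols 3-6 -> outside (row miss)
  D: rows 4-5 cols 1-4 z=5 -> covers; best now D (z=5)
  E: rows 0-7 cols 3-4 z=1 -> covers; best now E (z=1)
Winner: E at z=1

Answer: E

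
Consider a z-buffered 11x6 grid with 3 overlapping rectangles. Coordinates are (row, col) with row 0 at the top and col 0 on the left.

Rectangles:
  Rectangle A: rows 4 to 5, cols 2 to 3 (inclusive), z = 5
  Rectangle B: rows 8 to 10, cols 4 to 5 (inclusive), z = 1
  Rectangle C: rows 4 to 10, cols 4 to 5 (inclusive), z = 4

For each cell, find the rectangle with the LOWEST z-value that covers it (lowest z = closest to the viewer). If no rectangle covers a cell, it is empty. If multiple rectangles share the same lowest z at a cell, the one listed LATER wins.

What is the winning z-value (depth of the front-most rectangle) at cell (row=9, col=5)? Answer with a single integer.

Answer: 1

Derivation:
Check cell (9,5):
  A: rows 4-5 cols 2-3 -> outside (row miss)
  B: rows 8-10 cols 4-5 z=1 -> covers; best now B (z=1)
  C: rows 4-10 cols 4-5 z=4 -> covers; best now B (z=1)
Winner: B at z=1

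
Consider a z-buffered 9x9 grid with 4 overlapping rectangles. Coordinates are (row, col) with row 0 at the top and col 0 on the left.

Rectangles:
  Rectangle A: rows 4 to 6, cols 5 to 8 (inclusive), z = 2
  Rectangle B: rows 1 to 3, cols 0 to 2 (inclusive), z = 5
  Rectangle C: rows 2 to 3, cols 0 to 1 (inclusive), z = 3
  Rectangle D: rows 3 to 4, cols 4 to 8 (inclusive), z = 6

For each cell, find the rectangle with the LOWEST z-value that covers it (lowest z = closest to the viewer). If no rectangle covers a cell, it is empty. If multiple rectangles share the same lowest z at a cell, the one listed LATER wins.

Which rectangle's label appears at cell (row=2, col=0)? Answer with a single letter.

Answer: C

Derivation:
Check cell (2,0):
  A: rows 4-6 cols 5-8 -> outside (row miss)
  B: rows 1-3 cols 0-2 z=5 -> covers; best now B (z=5)
  C: rows 2-3 cols 0-1 z=3 -> covers; best now C (z=3)
  D: rows 3-4 cols 4-8 -> outside (row miss)
Winner: C at z=3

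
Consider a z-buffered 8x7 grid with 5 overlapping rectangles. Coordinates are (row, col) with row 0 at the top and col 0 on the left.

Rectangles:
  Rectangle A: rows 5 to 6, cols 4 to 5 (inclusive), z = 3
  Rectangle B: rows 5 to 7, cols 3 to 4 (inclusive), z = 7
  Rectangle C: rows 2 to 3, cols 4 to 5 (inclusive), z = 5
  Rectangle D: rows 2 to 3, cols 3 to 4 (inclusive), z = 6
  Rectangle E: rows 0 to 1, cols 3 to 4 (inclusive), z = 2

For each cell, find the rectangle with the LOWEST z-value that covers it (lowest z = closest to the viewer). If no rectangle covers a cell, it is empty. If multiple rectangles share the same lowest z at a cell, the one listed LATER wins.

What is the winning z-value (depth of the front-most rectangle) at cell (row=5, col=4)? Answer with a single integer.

Answer: 3

Derivation:
Check cell (5,4):
  A: rows 5-6 cols 4-5 z=3 -> covers; best now A (z=3)
  B: rows 5-7 cols 3-4 z=7 -> covers; best now A (z=3)
  C: rows 2-3 cols 4-5 -> outside (row miss)
  D: rows 2-3 cols 3-4 -> outside (row miss)
  E: rows 0-1 cols 3-4 -> outside (row miss)
Winner: A at z=3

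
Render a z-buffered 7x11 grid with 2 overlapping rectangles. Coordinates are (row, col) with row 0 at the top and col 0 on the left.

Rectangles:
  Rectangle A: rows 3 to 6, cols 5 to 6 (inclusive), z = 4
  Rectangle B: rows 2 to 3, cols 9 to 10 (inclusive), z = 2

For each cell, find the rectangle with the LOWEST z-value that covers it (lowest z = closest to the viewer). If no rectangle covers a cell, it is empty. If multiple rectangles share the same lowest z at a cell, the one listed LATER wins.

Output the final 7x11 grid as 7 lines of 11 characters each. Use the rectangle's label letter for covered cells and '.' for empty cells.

...........
...........
.........BB
.....AA..BB
.....AA....
.....AA....
.....AA....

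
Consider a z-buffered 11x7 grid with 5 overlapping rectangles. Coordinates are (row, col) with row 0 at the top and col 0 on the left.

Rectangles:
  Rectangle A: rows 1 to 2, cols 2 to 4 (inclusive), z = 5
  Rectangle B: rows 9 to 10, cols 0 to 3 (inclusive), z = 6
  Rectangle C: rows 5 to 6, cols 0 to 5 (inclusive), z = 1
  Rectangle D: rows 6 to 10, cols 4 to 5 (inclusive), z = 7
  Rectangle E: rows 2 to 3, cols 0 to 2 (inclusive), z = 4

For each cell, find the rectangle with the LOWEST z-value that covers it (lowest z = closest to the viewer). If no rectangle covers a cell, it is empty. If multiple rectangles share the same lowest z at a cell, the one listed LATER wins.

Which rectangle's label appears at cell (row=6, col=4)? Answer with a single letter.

Answer: C

Derivation:
Check cell (6,4):
  A: rows 1-2 cols 2-4 -> outside (row miss)
  B: rows 9-10 cols 0-3 -> outside (row miss)
  C: rows 5-6 cols 0-5 z=1 -> covers; best now C (z=1)
  D: rows 6-10 cols 4-5 z=7 -> covers; best now C (z=1)
  E: rows 2-3 cols 0-2 -> outside (row miss)
Winner: C at z=1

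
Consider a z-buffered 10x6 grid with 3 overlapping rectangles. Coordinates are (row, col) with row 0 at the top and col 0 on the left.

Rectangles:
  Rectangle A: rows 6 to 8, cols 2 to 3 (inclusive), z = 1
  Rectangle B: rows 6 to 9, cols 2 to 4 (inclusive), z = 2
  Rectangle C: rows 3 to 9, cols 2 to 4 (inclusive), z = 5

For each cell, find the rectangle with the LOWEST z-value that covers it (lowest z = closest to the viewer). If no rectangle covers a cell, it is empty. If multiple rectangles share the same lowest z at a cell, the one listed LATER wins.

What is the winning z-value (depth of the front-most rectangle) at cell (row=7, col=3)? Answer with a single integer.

Check cell (7,3):
  A: rows 6-8 cols 2-3 z=1 -> covers; best now A (z=1)
  B: rows 6-9 cols 2-4 z=2 -> covers; best now A (z=1)
  C: rows 3-9 cols 2-4 z=5 -> covers; best now A (z=1)
Winner: A at z=1

Answer: 1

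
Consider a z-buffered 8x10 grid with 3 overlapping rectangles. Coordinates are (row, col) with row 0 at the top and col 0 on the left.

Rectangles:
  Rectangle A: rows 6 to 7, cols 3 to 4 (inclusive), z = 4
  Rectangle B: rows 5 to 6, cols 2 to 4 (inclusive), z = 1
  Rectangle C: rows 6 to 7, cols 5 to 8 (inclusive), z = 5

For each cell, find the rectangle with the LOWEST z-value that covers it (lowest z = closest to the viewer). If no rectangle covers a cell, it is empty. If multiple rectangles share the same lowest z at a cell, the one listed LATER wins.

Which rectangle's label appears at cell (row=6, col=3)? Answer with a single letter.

Check cell (6,3):
  A: rows 6-7 cols 3-4 z=4 -> covers; best now A (z=4)
  B: rows 5-6 cols 2-4 z=1 -> covers; best now B (z=1)
  C: rows 6-7 cols 5-8 -> outside (col miss)
Winner: B at z=1

Answer: B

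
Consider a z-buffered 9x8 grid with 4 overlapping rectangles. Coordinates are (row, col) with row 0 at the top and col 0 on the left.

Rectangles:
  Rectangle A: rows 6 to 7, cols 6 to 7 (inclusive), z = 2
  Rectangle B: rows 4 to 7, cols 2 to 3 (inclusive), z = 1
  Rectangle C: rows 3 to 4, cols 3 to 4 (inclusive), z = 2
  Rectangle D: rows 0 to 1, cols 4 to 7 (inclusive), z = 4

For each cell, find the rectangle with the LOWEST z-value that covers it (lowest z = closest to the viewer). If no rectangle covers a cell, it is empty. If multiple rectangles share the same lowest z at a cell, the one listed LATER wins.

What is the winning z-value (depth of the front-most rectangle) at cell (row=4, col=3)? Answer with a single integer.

Check cell (4,3):
  A: rows 6-7 cols 6-7 -> outside (row miss)
  B: rows 4-7 cols 2-3 z=1 -> covers; best now B (z=1)
  C: rows 3-4 cols 3-4 z=2 -> covers; best now B (z=1)
  D: rows 0-1 cols 4-7 -> outside (row miss)
Winner: B at z=1

Answer: 1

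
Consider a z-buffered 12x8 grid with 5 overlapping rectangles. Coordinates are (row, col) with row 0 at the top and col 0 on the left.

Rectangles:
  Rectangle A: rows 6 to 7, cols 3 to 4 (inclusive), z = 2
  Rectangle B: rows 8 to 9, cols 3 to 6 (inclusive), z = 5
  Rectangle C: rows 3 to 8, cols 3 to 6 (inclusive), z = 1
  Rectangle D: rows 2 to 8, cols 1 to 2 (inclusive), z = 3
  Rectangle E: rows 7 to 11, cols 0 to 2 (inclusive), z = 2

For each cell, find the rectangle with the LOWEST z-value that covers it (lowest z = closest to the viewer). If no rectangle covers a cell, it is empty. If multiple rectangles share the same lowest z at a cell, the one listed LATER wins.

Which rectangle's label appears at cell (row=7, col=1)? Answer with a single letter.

Check cell (7,1):
  A: rows 6-7 cols 3-4 -> outside (col miss)
  B: rows 8-9 cols 3-6 -> outside (row miss)
  C: rows 3-8 cols 3-6 -> outside (col miss)
  D: rows 2-8 cols 1-2 z=3 -> covers; best now D (z=3)
  E: rows 7-11 cols 0-2 z=2 -> covers; best now E (z=2)
Winner: E at z=2

Answer: E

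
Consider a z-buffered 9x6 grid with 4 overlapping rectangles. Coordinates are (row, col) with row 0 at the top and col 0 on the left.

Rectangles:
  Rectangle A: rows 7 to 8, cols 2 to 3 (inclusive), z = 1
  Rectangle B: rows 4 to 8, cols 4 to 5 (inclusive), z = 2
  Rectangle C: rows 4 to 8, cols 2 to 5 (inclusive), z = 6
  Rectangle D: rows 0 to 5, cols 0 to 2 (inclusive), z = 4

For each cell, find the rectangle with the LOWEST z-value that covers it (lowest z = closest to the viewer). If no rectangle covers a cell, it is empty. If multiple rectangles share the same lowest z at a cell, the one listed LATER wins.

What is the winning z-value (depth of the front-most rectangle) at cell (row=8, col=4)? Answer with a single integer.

Check cell (8,4):
  A: rows 7-8 cols 2-3 -> outside (col miss)
  B: rows 4-8 cols 4-5 z=2 -> covers; best now B (z=2)
  C: rows 4-8 cols 2-5 z=6 -> covers; best now B (z=2)
  D: rows 0-5 cols 0-2 -> outside (row miss)
Winner: B at z=2

Answer: 2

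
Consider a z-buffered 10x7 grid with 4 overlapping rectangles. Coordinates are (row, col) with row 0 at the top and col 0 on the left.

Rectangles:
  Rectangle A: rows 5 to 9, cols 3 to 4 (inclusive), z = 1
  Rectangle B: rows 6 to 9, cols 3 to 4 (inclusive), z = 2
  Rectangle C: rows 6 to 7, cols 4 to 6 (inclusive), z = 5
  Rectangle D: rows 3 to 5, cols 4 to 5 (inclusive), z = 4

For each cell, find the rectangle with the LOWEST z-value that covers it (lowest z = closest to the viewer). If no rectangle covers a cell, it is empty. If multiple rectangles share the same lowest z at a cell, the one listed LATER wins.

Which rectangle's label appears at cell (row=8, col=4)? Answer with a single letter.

Answer: A

Derivation:
Check cell (8,4):
  A: rows 5-9 cols 3-4 z=1 -> covers; best now A (z=1)
  B: rows 6-9 cols 3-4 z=2 -> covers; best now A (z=1)
  C: rows 6-7 cols 4-6 -> outside (row miss)
  D: rows 3-5 cols 4-5 -> outside (row miss)
Winner: A at z=1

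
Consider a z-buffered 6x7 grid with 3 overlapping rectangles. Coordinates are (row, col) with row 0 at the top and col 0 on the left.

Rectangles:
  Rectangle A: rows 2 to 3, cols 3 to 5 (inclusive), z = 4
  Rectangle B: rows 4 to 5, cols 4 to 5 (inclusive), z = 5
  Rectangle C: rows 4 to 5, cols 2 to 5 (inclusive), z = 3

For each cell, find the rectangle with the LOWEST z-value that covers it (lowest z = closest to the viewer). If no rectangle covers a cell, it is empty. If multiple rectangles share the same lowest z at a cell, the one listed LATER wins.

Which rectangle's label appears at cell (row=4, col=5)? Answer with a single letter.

Check cell (4,5):
  A: rows 2-3 cols 3-5 -> outside (row miss)
  B: rows 4-5 cols 4-5 z=5 -> covers; best now B (z=5)
  C: rows 4-5 cols 2-5 z=3 -> covers; best now C (z=3)
Winner: C at z=3

Answer: C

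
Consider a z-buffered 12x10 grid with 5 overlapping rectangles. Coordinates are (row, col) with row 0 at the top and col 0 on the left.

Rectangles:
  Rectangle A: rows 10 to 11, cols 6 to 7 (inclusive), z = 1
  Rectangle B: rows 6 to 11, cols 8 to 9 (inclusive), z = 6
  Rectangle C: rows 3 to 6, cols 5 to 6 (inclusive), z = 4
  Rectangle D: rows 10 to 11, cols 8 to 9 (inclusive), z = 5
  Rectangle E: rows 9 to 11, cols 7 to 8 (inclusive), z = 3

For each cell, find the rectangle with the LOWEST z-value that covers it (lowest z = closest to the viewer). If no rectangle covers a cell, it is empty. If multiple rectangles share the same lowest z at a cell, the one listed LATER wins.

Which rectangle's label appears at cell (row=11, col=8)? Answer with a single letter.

Answer: E

Derivation:
Check cell (11,8):
  A: rows 10-11 cols 6-7 -> outside (col miss)
  B: rows 6-11 cols 8-9 z=6 -> covers; best now B (z=6)
  C: rows 3-6 cols 5-6 -> outside (row miss)
  D: rows 10-11 cols 8-9 z=5 -> covers; best now D (z=5)
  E: rows 9-11 cols 7-8 z=3 -> covers; best now E (z=3)
Winner: E at z=3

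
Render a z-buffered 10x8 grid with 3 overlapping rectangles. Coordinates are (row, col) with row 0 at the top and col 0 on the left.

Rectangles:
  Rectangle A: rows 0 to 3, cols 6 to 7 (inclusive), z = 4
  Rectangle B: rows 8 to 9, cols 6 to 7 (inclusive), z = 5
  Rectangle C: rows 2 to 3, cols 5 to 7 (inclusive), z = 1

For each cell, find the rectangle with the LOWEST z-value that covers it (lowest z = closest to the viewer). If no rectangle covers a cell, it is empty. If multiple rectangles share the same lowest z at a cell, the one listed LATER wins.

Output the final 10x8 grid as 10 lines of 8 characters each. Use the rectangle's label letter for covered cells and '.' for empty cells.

......AA
......AA
.....CCC
.....CCC
........
........
........
........
......BB
......BB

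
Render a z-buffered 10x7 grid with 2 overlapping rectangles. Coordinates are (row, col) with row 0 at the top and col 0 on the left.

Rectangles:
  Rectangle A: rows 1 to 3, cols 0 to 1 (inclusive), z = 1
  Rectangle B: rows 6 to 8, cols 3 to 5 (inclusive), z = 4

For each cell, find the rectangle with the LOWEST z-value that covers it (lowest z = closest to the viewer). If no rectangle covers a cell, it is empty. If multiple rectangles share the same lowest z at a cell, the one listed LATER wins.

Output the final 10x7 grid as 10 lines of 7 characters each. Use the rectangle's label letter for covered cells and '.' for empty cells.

.......
AA.....
AA.....
AA.....
.......
.......
...BBB.
...BBB.
...BBB.
.......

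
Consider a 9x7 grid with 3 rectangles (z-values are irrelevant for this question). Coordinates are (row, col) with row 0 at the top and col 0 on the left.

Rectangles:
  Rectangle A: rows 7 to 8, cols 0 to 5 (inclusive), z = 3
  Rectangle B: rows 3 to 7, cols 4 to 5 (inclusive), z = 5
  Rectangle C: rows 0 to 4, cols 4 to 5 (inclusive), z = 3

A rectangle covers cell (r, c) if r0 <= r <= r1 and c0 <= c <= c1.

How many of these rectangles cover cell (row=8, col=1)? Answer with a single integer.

Answer: 1

Derivation:
Check cell (8,1):
  A: rows 7-8 cols 0-5 -> covers
  B: rows 3-7 cols 4-5 -> outside (row miss)
  C: rows 0-4 cols 4-5 -> outside (row miss)
Count covering = 1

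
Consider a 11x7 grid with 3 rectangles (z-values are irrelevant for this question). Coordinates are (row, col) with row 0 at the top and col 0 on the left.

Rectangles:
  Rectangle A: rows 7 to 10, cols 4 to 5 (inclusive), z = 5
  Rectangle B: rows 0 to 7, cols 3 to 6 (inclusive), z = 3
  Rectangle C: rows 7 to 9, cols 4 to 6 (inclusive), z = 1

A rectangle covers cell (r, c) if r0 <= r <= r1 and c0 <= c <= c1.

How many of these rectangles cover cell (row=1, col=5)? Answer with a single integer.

Answer: 1

Derivation:
Check cell (1,5):
  A: rows 7-10 cols 4-5 -> outside (row miss)
  B: rows 0-7 cols 3-6 -> covers
  C: rows 7-9 cols 4-6 -> outside (row miss)
Count covering = 1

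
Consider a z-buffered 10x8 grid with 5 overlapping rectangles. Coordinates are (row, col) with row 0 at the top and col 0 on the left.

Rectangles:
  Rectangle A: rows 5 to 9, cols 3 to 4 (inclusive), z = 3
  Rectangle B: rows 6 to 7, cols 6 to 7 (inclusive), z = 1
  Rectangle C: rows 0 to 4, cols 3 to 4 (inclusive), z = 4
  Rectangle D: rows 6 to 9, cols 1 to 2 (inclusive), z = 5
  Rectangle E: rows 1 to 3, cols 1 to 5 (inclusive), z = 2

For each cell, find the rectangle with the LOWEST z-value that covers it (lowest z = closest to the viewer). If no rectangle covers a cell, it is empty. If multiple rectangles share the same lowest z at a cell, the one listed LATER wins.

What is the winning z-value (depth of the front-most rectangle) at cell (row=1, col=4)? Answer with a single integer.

Check cell (1,4):
  A: rows 5-9 cols 3-4 -> outside (row miss)
  B: rows 6-7 cols 6-7 -> outside (row miss)
  C: rows 0-4 cols 3-4 z=4 -> covers; best now C (z=4)
  D: rows 6-9 cols 1-2 -> outside (row miss)
  E: rows 1-3 cols 1-5 z=2 -> covers; best now E (z=2)
Winner: E at z=2

Answer: 2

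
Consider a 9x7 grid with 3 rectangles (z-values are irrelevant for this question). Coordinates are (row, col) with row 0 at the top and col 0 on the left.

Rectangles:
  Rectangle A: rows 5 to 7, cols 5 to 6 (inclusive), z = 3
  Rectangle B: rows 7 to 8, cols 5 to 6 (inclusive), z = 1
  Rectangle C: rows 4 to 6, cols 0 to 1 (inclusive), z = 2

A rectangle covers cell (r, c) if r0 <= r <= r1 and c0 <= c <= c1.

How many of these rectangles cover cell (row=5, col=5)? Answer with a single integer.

Check cell (5,5):
  A: rows 5-7 cols 5-6 -> covers
  B: rows 7-8 cols 5-6 -> outside (row miss)
  C: rows 4-6 cols 0-1 -> outside (col miss)
Count covering = 1

Answer: 1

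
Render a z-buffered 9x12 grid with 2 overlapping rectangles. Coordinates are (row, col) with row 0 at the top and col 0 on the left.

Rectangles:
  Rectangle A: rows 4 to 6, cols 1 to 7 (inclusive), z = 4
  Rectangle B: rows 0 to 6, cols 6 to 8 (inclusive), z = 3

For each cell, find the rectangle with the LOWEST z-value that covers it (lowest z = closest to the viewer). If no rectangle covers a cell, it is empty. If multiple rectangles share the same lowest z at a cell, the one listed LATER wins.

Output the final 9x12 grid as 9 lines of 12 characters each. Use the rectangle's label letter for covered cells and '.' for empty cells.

......BBB...
......BBB...
......BBB...
......BBB...
.AAAAABBB...
.AAAAABBB...
.AAAAABBB...
............
............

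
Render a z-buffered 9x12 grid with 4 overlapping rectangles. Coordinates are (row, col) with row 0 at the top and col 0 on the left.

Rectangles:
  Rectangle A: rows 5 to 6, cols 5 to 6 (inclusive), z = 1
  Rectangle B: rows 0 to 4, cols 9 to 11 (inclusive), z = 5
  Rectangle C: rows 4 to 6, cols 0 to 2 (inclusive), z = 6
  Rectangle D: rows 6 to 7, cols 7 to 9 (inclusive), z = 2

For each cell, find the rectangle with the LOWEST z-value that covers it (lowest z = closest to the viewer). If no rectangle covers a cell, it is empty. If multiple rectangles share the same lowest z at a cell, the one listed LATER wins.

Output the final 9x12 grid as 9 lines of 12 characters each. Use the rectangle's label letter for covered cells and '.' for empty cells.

.........BBB
.........BBB
.........BBB
.........BBB
CCC......BBB
CCC..AA.....
CCC..AADDD..
.......DDD..
............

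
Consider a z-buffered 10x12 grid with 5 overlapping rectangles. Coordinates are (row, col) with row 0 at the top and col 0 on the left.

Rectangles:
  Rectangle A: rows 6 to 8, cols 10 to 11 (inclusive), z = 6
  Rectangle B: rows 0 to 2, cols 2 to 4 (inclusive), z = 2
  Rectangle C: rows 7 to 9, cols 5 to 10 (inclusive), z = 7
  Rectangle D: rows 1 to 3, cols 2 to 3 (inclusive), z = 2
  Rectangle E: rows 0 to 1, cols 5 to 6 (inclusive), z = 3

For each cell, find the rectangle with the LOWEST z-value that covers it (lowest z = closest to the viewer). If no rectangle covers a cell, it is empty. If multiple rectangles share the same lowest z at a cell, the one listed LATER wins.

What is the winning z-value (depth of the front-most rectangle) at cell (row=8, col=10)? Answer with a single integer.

Answer: 6

Derivation:
Check cell (8,10):
  A: rows 6-8 cols 10-11 z=6 -> covers; best now A (z=6)
  B: rows 0-2 cols 2-4 -> outside (row miss)
  C: rows 7-9 cols 5-10 z=7 -> covers; best now A (z=6)
  D: rows 1-3 cols 2-3 -> outside (row miss)
  E: rows 0-1 cols 5-6 -> outside (row miss)
Winner: A at z=6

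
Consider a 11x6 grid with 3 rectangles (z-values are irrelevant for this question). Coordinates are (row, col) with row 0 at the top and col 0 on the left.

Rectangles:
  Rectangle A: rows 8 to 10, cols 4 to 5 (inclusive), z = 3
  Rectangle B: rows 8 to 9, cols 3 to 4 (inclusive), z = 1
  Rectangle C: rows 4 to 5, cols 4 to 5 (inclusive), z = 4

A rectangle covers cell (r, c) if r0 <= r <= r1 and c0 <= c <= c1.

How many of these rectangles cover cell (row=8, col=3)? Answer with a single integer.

Check cell (8,3):
  A: rows 8-10 cols 4-5 -> outside (col miss)
  B: rows 8-9 cols 3-4 -> covers
  C: rows 4-5 cols 4-5 -> outside (row miss)
Count covering = 1

Answer: 1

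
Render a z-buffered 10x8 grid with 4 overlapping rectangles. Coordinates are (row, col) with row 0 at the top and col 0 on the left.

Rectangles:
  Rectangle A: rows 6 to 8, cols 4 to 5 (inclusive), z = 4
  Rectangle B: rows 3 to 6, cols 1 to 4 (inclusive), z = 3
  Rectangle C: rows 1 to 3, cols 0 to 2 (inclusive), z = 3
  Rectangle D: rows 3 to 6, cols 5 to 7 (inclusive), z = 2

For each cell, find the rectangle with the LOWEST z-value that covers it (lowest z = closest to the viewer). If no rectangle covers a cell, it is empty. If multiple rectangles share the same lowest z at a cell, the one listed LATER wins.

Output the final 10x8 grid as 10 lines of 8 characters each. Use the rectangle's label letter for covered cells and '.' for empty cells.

........
CCC.....
CCC.....
CCCBBDDD
.BBBBDDD
.BBBBDDD
.BBBBDDD
....AA..
....AA..
........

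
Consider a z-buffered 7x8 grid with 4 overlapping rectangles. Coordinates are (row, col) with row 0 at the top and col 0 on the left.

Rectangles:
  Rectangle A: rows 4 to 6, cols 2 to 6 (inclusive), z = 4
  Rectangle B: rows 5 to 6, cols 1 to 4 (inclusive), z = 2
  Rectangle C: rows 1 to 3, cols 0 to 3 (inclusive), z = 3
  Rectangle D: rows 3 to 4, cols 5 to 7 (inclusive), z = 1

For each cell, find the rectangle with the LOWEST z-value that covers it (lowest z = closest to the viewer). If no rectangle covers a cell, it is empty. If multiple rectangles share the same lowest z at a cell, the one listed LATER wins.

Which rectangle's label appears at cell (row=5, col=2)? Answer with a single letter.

Check cell (5,2):
  A: rows 4-6 cols 2-6 z=4 -> covers; best now A (z=4)
  B: rows 5-6 cols 1-4 z=2 -> covers; best now B (z=2)
  C: rows 1-3 cols 0-3 -> outside (row miss)
  D: rows 3-4 cols 5-7 -> outside (row miss)
Winner: B at z=2

Answer: B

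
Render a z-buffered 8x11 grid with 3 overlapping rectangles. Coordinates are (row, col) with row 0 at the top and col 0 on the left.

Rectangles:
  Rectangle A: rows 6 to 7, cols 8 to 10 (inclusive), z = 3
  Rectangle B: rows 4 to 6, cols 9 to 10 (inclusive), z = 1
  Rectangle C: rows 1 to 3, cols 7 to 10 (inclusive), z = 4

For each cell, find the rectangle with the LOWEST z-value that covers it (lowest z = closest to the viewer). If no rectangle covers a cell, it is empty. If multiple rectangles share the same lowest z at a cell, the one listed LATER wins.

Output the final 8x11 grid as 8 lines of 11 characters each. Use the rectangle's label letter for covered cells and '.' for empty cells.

...........
.......CCCC
.......CCCC
.......CCCC
.........BB
.........BB
........ABB
........AAA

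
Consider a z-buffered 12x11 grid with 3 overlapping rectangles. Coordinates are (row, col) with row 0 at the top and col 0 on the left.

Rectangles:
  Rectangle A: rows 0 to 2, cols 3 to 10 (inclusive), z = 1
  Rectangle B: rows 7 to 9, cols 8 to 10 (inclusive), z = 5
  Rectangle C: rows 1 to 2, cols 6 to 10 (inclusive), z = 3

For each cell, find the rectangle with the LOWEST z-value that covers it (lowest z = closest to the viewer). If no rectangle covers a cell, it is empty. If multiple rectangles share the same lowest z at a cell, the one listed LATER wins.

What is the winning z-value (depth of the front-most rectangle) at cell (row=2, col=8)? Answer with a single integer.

Check cell (2,8):
  A: rows 0-2 cols 3-10 z=1 -> covers; best now A (z=1)
  B: rows 7-9 cols 8-10 -> outside (row miss)
  C: rows 1-2 cols 6-10 z=3 -> covers; best now A (z=1)
Winner: A at z=1

Answer: 1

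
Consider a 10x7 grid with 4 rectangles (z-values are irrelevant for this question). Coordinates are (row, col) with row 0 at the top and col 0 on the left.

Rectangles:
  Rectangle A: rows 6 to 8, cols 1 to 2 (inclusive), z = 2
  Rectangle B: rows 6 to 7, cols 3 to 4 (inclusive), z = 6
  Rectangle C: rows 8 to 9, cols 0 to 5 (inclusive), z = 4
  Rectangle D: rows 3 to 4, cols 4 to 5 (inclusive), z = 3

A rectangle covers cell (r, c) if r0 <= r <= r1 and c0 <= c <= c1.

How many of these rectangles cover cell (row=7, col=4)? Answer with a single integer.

Check cell (7,4):
  A: rows 6-8 cols 1-2 -> outside (col miss)
  B: rows 6-7 cols 3-4 -> covers
  C: rows 8-9 cols 0-5 -> outside (row miss)
  D: rows 3-4 cols 4-5 -> outside (row miss)
Count covering = 1

Answer: 1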